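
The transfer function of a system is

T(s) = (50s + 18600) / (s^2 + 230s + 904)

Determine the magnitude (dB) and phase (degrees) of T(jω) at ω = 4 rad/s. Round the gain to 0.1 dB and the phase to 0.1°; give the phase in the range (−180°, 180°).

23.3 dB, -45.4°

Substitute s = j4:
Numerator: 50(j4) + 18600 = 18600 + j200
Denominator: (j4)^2 + 230(j4) + 904 = 888 + j920
|N| = √(18600² + 200²) ≈ 18601, ∠N ≈ 0.62°
|D| = √(888² + 920²) ≈ 1278.6, ∠D ≈ 46.01°
|T| = 18601 / 1278.6 ≈ 14.548
Gain = 20 log₁₀(14.548) ≈ 23.26 dB
∠T = 0.62° − 46.01° = -45.39°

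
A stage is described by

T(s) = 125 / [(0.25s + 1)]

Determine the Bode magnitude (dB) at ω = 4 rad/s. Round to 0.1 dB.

38.9 dB

At ω = 4 rad/s:
pole (1 + j4·0.25) = 1 + j1 → |·| ≈ 1.4142, ∠ ≈ 45.00°
|T| = 125 · 1 / (1.4142) ≈ 88.389
Gain = 20 log₁₀(88.389) ≈ 38.93 dB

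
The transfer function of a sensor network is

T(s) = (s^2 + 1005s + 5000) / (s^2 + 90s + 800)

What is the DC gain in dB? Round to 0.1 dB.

15.9 dB

T(0) = 5000 / 800 = 6.25
20 log₁₀(6.25) ≈ 15.92 dB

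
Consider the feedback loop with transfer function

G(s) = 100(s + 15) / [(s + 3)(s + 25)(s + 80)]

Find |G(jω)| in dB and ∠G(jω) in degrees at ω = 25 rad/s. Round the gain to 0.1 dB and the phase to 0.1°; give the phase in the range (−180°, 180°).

-28.2 dB, -86.5°

At s = jω = j25:
zero (s+15): 15 + j25 → |·| = √(15²+25²) = √850 ≈ 29.155, ∠ = arctan(25/15) ≈ 59.04°
pole (s+3): 3 + j25 → |·| = √(3²+25²) = √634 ≈ 25.179, ∠ = arctan(25/3) ≈ 83.16°
pole (s+25): 25 + j25 → |·| = √(25²+25²) = √1250 ≈ 35.355, ∠ = arctan(25/25) ≈ 45.00°
pole (s+80): 80 + j25 → |·| = √(80²+25²) = √7025 ≈ 83.815, ∠ = arctan(25/80) ≈ 17.35°
|G| = 100 · 29.155 / 74612 ≈ 0.039075
Gain = 20 log₁₀(0.039075) ≈ -28.16 dB
∠G = 59.04° − 145.51° = -86.47°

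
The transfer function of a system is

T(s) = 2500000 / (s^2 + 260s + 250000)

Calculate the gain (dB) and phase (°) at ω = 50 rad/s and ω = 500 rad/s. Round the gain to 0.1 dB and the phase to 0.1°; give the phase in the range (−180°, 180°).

At s = jω = j50:
quadratic: (j50)² + 260·j50 + 250000 = 247500 + j13000 → |·| ≈ 2.4784e+05, ∠ ≈ 3.01°
|T| = 2500000 / 2.4784e+05 ≈ 10.087
Gain = 20 log₁₀(10.087) ≈ 20.08 dB
∠T = 0.00° − 3.01° = -3.01°

At s = jω = j500:
quadratic: (j500)² + 260·j500 + 250000 = 0 + j130000 → |·| ≈ 1.3e+05, ∠ ≈ 90.00°
|T| = 2500000 / 1.3e+05 ≈ 19.231
Gain = 20 log₁₀(19.231) ≈ 25.68 dB
∠T = 0.00° − 90.00° = -90.00°

ω = 50: 20.1 dB, -3.0°; ω = 500: 25.7 dB, -90.0°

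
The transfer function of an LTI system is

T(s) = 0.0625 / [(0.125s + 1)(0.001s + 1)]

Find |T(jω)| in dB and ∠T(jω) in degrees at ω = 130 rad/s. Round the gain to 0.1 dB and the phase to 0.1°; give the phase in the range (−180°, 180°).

-48.4 dB, -93.9°

At ω = 130 rad/s:
pole (1 + j130·0.125) = 1 + j16.25 → |·| ≈ 16.281, ∠ ≈ 86.48°
pole (1 + j130·0.001) = 1 + j0.13 → |·| ≈ 1.0084, ∠ ≈ 7.41°
|T| = 0.0625 · 1 / (16.281 · 1.0084) ≈ 0.0038069
Gain = 20 log₁₀(0.0038069) ≈ -48.39 dB
∠T = (0°) − (86.48° + 7.41°) = -93.89°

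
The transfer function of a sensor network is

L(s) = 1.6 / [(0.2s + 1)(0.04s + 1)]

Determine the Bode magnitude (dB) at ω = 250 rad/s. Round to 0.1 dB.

At ω = 250 rad/s:
pole (1 + j250·0.2) = 1 + j50 → |·| ≈ 50.01, ∠ ≈ 88.85°
pole (1 + j250·0.04) = 1 + j10 → |·| ≈ 10.05, ∠ ≈ 84.29°
|L| = 1.6 · 1 / (50.01 · 10.05) ≈ 0.0031834
Gain = 20 log₁₀(0.0031834) ≈ -49.94 dB

-49.9 dB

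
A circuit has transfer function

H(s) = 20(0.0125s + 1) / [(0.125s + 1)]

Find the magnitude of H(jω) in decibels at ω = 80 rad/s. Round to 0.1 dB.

At ω = 80 rad/s:
zero (1 + j80·0.0125) = 1 + j1 → |·| ≈ 1.4142, ∠ ≈ 45.00°
pole (1 + j80·0.125) = 1 + j10 → |·| ≈ 10.05, ∠ ≈ 84.29°
|H| = 20 · 1.4142 / (10.05) ≈ 2.8143
Gain = 20 log₁₀(2.8143) ≈ 8.99 dB

9.0 dB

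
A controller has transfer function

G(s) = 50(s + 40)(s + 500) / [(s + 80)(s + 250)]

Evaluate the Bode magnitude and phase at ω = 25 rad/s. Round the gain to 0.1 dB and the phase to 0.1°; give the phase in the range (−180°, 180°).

At s = jω = j25:
zero (s+40): 40 + j25 → |·| = √(40²+25²) = √2225 ≈ 47.17, ∠ = arctan(25/40) ≈ 32.01°
zero (s+500): 500 + j25 → |·| = √(500²+25²) = √250625 ≈ 500.62, ∠ = arctan(25/500) ≈ 2.86°
pole (s+80): 80 + j25 → |·| = √(80²+25²) = √7025 ≈ 83.815, ∠ = arctan(25/80) ≈ 17.35°
pole (s+250): 250 + j25 → |·| = √(250²+25²) = √63125 ≈ 251.25, ∠ = arctan(25/250) ≈ 5.71°
|G| = 50 · 23614 / 21059 ≈ 56.066
Gain = 20 log₁₀(56.066) ≈ 34.97 dB
∠G = 34.87° − 23.06° = 11.81°

35.0 dB, 11.8°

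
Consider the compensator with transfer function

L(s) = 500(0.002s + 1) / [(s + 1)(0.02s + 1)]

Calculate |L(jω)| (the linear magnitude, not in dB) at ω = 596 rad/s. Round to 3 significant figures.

At ω = 596 rad/s:
zero (1 + j596·0.002) = 1 + j1.192 → |·| ≈ 1.5559, ∠ ≈ 50.01°
pole (1 + j596·1) = 1 + j596 → |·| ≈ 596, ∠ ≈ 89.90°
pole (1 + j596·0.02) = 1 + j11.92 → |·| ≈ 11.962, ∠ ≈ 85.20°
|L| = 500 · 1.5559 / (596 · 11.962) ≈ 0.10912

0.109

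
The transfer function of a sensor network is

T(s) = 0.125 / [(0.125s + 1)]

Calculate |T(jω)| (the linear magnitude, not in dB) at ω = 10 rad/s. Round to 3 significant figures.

0.0781

At ω = 10 rad/s:
pole (1 + j10·0.125) = 1 + j1.25 → |·| ≈ 1.6008, ∠ ≈ 51.34°
|T| = 0.125 · 1 / (1.6008) ≈ 0.078086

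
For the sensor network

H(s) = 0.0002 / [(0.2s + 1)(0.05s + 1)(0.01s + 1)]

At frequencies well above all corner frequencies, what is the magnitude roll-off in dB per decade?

Each pole contributes −20 dB/decade at high frequency; each zero contributes +20 dB/decade.
Net: 0 zero(s) − 3 pole(s) → -60 dB/decade.

-60 dB/decade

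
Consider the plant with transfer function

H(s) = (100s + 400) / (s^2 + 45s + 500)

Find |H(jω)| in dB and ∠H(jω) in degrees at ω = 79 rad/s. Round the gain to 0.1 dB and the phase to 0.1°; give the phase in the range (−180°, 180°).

Substitute s = j79:
Numerator: 100(j79) + 400 = 400 + j7900
Denominator: (j79)^2 + 45(j79) + 500 = -5741 + j3555
|N| = √(400² + 7900²) ≈ 7910.1, ∠N ≈ 87.10°
|D| = √(5741² + 3555²) ≈ 6752.6, ∠D ≈ 148.23°
|H| = 7910.1 / 6752.6 ≈ 1.1714
Gain = 20 log₁₀(1.1714) ≈ 1.37 dB
∠H = 87.10° − 148.23° = -61.13°

1.4 dB, -61.1°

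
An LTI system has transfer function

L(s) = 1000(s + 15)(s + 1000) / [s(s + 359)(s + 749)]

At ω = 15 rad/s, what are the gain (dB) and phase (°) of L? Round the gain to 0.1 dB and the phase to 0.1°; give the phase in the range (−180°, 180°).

At s = jω = j15:
zero (s+15): 15 + j15 → |·| = √(15²+15²) = √450 ≈ 21.213, ∠ = arctan(15/15) ≈ 45.00°
zero (s+1000): 1000 + j15 → |·| = √(1000²+15²) = √1000225 ≈ 1000.1, ∠ = arctan(15/1000) ≈ 0.86°
pole (s+359): 359 + j15 → |·| = √(359²+15²) = √129106 ≈ 359.31, ∠ = arctan(15/359) ≈ 2.39°
pole (s+749): 749 + j15 → |·| = √(749²+15²) = √561226 ≈ 749.15, ∠ = arctan(15/749) ≈ 1.15°
pole at origin: |s| = 15, ∠ = 90.00° (in denominator)
|L| = 1000 · 21215 / 4.0377e+06 ≈ 5.2542
Gain = 20 log₁₀(5.2542) ≈ 14.41 dB
∠L = 45.86° − 93.54° = -47.68°

14.4 dB, -47.7°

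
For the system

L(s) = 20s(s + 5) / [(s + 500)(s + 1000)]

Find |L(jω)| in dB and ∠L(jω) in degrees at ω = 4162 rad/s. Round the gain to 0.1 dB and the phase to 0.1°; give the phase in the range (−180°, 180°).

25.7 dB, 20.3°

At s = jω = j4162:
zero (s+5): 5 + j4162 → |·| = √(5²+4162²) = √17322269 ≈ 4162, ∠ = arctan(4162/5) ≈ 89.93°
zero at origin: s = j4162 → |·| = 4162, ∠ = 90.00°
pole (s+500): 500 + j4162 → |·| = √(500²+4162²) = √17572244 ≈ 4191.9, ∠ = arctan(4162/500) ≈ 83.15°
pole (s+1000): 1000 + j4162 → |·| = √(1000²+4162²) = √18322244 ≈ 4280.4, ∠ = arctan(4162/1000) ≈ 76.49°
|L| = 20 · 1.7322e+07 / 1.7943e+07 ≈ 19.308
Gain = 20 log₁₀(19.308) ≈ 25.71 dB
∠L = 179.93° − 159.64° = 20.29°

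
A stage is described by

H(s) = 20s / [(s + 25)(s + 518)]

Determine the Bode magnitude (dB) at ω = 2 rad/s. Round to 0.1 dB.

-50.2 dB

At s = jω = j2:
zero at origin: s = j2 → |·| = 2, ∠ = 90.00°
pole (s+25): 25 + j2 → |·| = √(25²+2²) = √629 ≈ 25.08, ∠ = arctan(2/25) ≈ 4.57°
pole (s+518): 518 + j2 → |·| = √(518²+2²) = √268328 ≈ 518, ∠ = arctan(2/518) ≈ 0.22°
|H| = 20 · 2 / 12991 ≈ 0.0030791
Gain = 20 log₁₀(0.0030791) ≈ -50.23 dB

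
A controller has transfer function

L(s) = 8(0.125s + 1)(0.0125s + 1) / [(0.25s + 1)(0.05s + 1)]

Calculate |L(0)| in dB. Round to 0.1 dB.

18.1 dB

L(0) = 8 · 1 / 1 = 8
20 log₁₀(8) ≈ 18.06 dB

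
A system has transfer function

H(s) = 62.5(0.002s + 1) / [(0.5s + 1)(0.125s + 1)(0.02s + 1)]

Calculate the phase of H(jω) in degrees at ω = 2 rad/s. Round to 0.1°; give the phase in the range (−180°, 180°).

-61.1°

At ω = 2 rad/s:
zero (1 + j2·0.002) = 1 + j0.004 → |·| ≈ 1, ∠ ≈ 0.23°
pole (1 + j2·0.5) = 1 + j1 → |·| ≈ 1.4142, ∠ ≈ 45.00°
pole (1 + j2·0.125) = 1 + j0.25 → |·| ≈ 1.0308, ∠ ≈ 14.04°
pole (1 + j2·0.02) = 1 + j0.04 → |·| ≈ 1.0008, ∠ ≈ 2.29°
∠H = (0.23°) − (45.00° + 14.04° + 2.29°) = -61.10°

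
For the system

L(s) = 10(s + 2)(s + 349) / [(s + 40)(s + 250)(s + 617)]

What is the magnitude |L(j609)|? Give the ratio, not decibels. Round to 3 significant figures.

At s = jω = j609:
zero (s+2): 2 + j609 → |·| = √(2²+609²) = √370885 ≈ 609, ∠ = arctan(609/2) ≈ 89.81°
zero (s+349): 349 + j609 → |·| = √(349²+609²) = √492682 ≈ 701.91, ∠ = arctan(609/349) ≈ 60.18°
pole (s+40): 40 + j609 → |·| = √(40²+609²) = √372481 ≈ 610.31, ∠ = arctan(609/40) ≈ 86.24°
pole (s+250): 250 + j609 → |·| = √(250²+609²) = √433381 ≈ 658.32, ∠ = arctan(609/250) ≈ 67.68°
pole (s+617): 617 + j609 → |·| = √(617²+609²) = √751570 ≈ 866.93, ∠ = arctan(609/617) ≈ 44.63°
|L| = 10 · 4.2746e+05 / 3.4831e+08 ≈ 0.012272

0.0123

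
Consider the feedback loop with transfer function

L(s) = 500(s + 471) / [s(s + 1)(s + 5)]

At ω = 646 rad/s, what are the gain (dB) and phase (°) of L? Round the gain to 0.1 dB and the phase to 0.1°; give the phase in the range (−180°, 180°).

-56.6 dB, 144.4°

At s = jω = j646:
zero (s+471): 471 + j646 → |·| = √(471²+646²) = √639157 ≈ 799.47, ∠ = arctan(646/471) ≈ 53.90°
pole (s+1): 1 + j646 → |·| = √(1²+646²) = √417317 ≈ 646, ∠ = arctan(646/1) ≈ 89.91°
pole (s+5): 5 + j646 → |·| = √(5²+646²) = √417341 ≈ 646.02, ∠ = arctan(646/5) ≈ 89.56°
pole at origin: |s| = 646, ∠ = 90.00° (in denominator)
|L| = 500 · 799.47 / 2.6959e+08 ≈ 0.0014828
Gain = 20 log₁₀(0.0014828) ≈ -56.58 dB
∠L = 53.90° − 269.47° = -215.57° ≡ 144.43° (principal value)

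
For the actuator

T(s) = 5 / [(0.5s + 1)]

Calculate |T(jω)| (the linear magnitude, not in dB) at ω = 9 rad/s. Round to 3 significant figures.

At ω = 9 rad/s:
pole (1 + j9·0.5) = 1 + j4.5 → |·| ≈ 4.6098, ∠ ≈ 77.47°
|T| = 5 · 1 / (4.6098) ≈ 1.0846

1.08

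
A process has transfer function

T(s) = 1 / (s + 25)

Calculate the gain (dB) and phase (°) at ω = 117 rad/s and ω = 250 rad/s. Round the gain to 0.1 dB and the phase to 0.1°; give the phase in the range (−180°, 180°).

ω = 117: -41.6 dB, -77.9°; ω = 250: -48.0 dB, -84.3°

At s = jω = j117:
pole (s+25): 25 + j117 → |·| = √(25²+117²) = √14314 ≈ 119.64, ∠ = arctan(117/25) ≈ 77.94°
|T| = 1 / 119.64 ≈ 0.0083584
Gain = 20 log₁₀(0.0083584) ≈ -41.56 dB
∠T = 0.00° − 77.94° = -77.94°

At s = jω = j250:
pole (s+25): 25 + j250 → |·| = √(25²+250²) = √63125 ≈ 251.25, ∠ = arctan(250/25) ≈ 84.29°
|T| = 1 / 251.25 ≈ 0.0039801
Gain = 20 log₁₀(0.0039801) ≈ -48.00 dB
∠T = 0.00° − 84.29° = -84.29°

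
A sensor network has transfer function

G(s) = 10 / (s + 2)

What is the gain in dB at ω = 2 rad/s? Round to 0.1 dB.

At s = jω = j2:
pole (s+2): 2 + j2 → |·| = √(2²+2²) = √8 ≈ 2.8284, ∠ = arctan(2/2) ≈ 45.00°
|G| = 10 / 2.8284 ≈ 3.5356
Gain = 20 log₁₀(3.5356) ≈ 10.97 dB

11.0 dB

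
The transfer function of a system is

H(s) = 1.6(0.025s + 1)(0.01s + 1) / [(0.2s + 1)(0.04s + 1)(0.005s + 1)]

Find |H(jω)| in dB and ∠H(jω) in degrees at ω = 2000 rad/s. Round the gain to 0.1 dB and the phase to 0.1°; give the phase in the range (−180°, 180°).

-46.1 dB, -87.4°

At ω = 2000 rad/s:
zero (1 + j2000·0.025) = 1 + j50 → |·| ≈ 50.01, ∠ ≈ 88.85°
zero (1 + j2000·0.01) = 1 + j20 → |·| ≈ 20.025, ∠ ≈ 87.14°
pole (1 + j2000·0.2) = 1 + j400 → |·| ≈ 400, ∠ ≈ 89.86°
pole (1 + j2000·0.04) = 1 + j80 → |·| ≈ 80.006, ∠ ≈ 89.28°
pole (1 + j2000·0.005) = 1 + j10 → |·| ≈ 10.05, ∠ ≈ 84.29°
|H| = 1.6 · 50.01 · 20.025 / (400 · 80.006 · 10.05) ≈ 0.004982
Gain = 20 log₁₀(0.004982) ≈ -46.05 dB
∠H = (88.85° + 87.14°) − (89.86° + 89.28° + 84.29°) = -87.44°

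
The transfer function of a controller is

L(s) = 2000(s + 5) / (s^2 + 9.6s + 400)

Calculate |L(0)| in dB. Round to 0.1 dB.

L(0) = 2000·5 / 400 = 25
20 log₁₀(25) ≈ 27.96 dB

28.0 dB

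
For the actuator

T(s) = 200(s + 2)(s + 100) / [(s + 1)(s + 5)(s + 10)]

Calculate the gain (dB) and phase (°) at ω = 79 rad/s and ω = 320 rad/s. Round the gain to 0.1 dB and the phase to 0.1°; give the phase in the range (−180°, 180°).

At s = jω = j79:
zero (s+2): 2 + j79 → |·| = √(2²+79²) = √6245 ≈ 79.025, ∠ = arctan(79/2) ≈ 88.55°
zero (s+100): 100 + j79 → |·| = √(100²+79²) = √16241 ≈ 127.44, ∠ = arctan(79/100) ≈ 38.31°
pole (s+1): 1 + j79 → |·| = √(1²+79²) = √6242 ≈ 79.006, ∠ = arctan(79/1) ≈ 89.27°
pole (s+5): 5 + j79 → |·| = √(5²+79²) = √6266 ≈ 79.158, ∠ = arctan(79/5) ≈ 86.38°
pole (s+10): 10 + j79 → |·| = √(10²+79²) = √6341 ≈ 79.63, ∠ = arctan(79/10) ≈ 82.79°
|T| = 200 · 10071 / 4.98e+05 ≈ 4.0446
Gain = 20 log₁₀(4.0446) ≈ 12.14 dB
∠T = 126.86° − 258.44° = -131.58°

At s = jω = j320:
zero (s+2): 2 + j320 → |·| = √(2²+320²) = √102404 ≈ 320.01, ∠ = arctan(320/2) ≈ 89.64°
zero (s+100): 100 + j320 → |·| = √(100²+320²) = √112400 ≈ 335.26, ∠ = arctan(320/100) ≈ 72.65°
pole (s+1): 1 + j320 → |·| = √(1²+320²) = √102401 ≈ 320, ∠ = arctan(320/1) ≈ 89.82°
pole (s+5): 5 + j320 → |·| = √(5²+320²) = √102425 ≈ 320.04, ∠ = arctan(320/5) ≈ 89.10°
pole (s+10): 10 + j320 → |·| = √(10²+320²) = √102500 ≈ 320.16, ∠ = arctan(320/10) ≈ 88.21°
|T| = 200 · 1.0729e+05 / 3.2788e+07 ≈ 0.65445
Gain = 20 log₁₀(0.65445) ≈ -3.68 dB
∠T = 162.29° − 267.13° = -104.84°

ω = 79: 12.1 dB, -131.6°; ω = 320: -3.7 dB, -104.8°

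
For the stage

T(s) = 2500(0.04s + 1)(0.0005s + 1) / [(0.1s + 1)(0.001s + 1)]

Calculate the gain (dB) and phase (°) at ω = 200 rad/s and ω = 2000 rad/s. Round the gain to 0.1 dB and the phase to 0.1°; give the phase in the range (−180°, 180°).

ω = 200: 59.9 dB, -9.9°; ω = 2000: 56.0 dB, -18.9°

At ω = 200 rad/s:
zero (1 + j200·0.04) = 1 + j8 → |·| ≈ 8.0623, ∠ ≈ 82.87°
zero (1 + j200·0.0005) = 1 + j0.1 → |·| ≈ 1.005, ∠ ≈ 5.71°
pole (1 + j200·0.1) = 1 + j20 → |·| ≈ 20.025, ∠ ≈ 87.14°
pole (1 + j200·0.001) = 1 + j0.2 → |·| ≈ 1.0198, ∠ ≈ 11.31°
|T| = 2500 · 8.0623 · 1.005 / (20.025 · 1.0198) ≈ 991.92
Gain = 20 log₁₀(991.92) ≈ 59.93 dB
∠T = (82.87° + 5.71°) − (87.14° + 11.31°) = -9.87°

At ω = 2000 rad/s:
zero (1 + j2000·0.04) = 1 + j80 → |·| ≈ 80.006, ∠ ≈ 89.28°
zero (1 + j2000·0.0005) = 1 + j1 → |·| ≈ 1.4142, ∠ ≈ 45.00°
pole (1 + j2000·0.1) = 1 + j200 → |·| ≈ 200, ∠ ≈ 89.71°
pole (1 + j2000·0.001) = 1 + j2 → |·| ≈ 2.2361, ∠ ≈ 63.43°
|T| = 2500 · 80.006 · 1.4142 / (200 · 2.2361) ≈ 632.49
Gain = 20 log₁₀(632.49) ≈ 56.02 dB
∠T = (89.28° + 45.00°) − (89.71° + 63.43°) = -18.86°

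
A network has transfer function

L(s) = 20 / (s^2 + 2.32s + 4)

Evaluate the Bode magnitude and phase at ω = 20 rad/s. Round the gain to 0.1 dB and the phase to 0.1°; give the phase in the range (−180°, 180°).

At s = jω = j20:
quadratic: (j20)² + 2.32·j20 + 4 = -396 + j46.4 → |·| ≈ 398.71, ∠ ≈ 173.32°
|L| = 20 / 398.71 ≈ 0.050162
Gain = 20 log₁₀(0.050162) ≈ -25.99 dB
∠L = 0.00° − 173.32° = -173.32°

-26.0 dB, -173.3°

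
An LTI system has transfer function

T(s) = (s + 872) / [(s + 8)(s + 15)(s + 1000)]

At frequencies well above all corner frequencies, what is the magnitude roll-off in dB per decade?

Each pole contributes −20 dB/decade at high frequency; each zero contributes +20 dB/decade.
Net: 1 zero(s) − 3 pole(s) → -40 dB/decade.

-40 dB/decade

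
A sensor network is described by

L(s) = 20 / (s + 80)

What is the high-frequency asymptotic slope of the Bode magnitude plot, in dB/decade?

Each pole contributes −20 dB/decade at high frequency; each zero contributes +20 dB/decade.
Net: 0 zero(s) − 1 pole(s) → -20 dB/decade.

-20 dB/decade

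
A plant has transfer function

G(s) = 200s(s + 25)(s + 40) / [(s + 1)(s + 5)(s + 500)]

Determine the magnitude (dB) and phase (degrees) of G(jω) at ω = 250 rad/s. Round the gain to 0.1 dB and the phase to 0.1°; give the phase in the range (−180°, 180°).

39.2 dB, 50.0°

At s = jω = j250:
zero (s+25): 25 + j250 → |·| = √(25²+250²) = √63125 ≈ 251.25, ∠ = arctan(250/25) ≈ 84.29°
zero (s+40): 40 + j250 → |·| = √(40²+250²) = √64100 ≈ 253.18, ∠ = arctan(250/40) ≈ 80.91°
zero at origin: s = j250 → |·| = 250, ∠ = 90.00°
pole (s+1): 1 + j250 → |·| = √(1²+250²) = √62501 ≈ 250, ∠ = arctan(250/1) ≈ 89.77°
pole (s+5): 5 + j250 → |·| = √(5²+250²) = √62525 ≈ 250.05, ∠ = arctan(250/5) ≈ 88.85°
pole (s+500): 500 + j250 → |·| = √(500²+250²) = √312500 ≈ 559.02, ∠ = arctan(250/500) ≈ 26.57°
|G| = 200 · 1.5903e+07 / 3.4946e+07 ≈ 91.015
Gain = 20 log₁₀(91.015) ≈ 39.18 dB
∠G = 255.20° − 205.19° = 50.01°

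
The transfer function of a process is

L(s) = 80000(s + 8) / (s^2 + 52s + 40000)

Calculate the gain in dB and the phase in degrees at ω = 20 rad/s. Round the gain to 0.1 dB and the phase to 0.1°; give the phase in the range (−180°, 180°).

At s = jω = j20:
zero (s+8): 8 + j20 → |·| = √(8²+20²) = √464 ≈ 21.541, ∠ = arctan(20/8) ≈ 68.20°
quadratic: (j20)² + 52·j20 + 40000 = 39600 + j1040 → |·| ≈ 39614, ∠ ≈ 1.50°
|L| = 80000 · 21.541 / 39614 ≈ 43.502
Gain = 20 log₁₀(43.502) ≈ 32.77 dB
∠L = 68.20° − 1.50° = 66.70°

32.8 dB, 66.7°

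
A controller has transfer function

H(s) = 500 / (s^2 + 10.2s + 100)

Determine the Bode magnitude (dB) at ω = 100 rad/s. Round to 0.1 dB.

-26.0 dB

At s = jω = j100:
quadratic: (j100)² + 10.2·j100 + 100 = -9900 + j1020 → |·| ≈ 9952.4, ∠ ≈ 174.12°
|H| = 500 / 9952.4 ≈ 0.050239
Gain = 20 log₁₀(0.050239) ≈ -25.98 dB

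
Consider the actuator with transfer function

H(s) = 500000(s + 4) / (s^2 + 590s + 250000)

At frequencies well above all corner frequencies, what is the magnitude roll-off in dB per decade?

Each pole contributes −20 dB/decade at high frequency; each zero contributes +20 dB/decade.
Net: 1 zero(s) − 2 pole(s) → -20 dB/decade.

-20 dB/decade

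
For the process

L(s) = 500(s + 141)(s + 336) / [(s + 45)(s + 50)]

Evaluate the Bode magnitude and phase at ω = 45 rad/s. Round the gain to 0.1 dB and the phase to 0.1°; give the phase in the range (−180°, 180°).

At s = jω = j45:
zero (s+141): 141 + j45 → |·| = √(141²+45²) = √21906 ≈ 148.01, ∠ = arctan(45/141) ≈ 17.70°
zero (s+336): 336 + j45 → |·| = √(336²+45²) = √114921 ≈ 339, ∠ = arctan(45/336) ≈ 7.63°
pole (s+45): 45 + j45 → |·| = √(45²+45²) = √4050 ≈ 63.64, ∠ = arctan(45/45) ≈ 45.00°
pole (s+50): 50 + j45 → |·| = √(50²+45²) = √4525 ≈ 67.268, ∠ = arctan(45/50) ≈ 41.99°
|L| = 500 · 50175 / 4280.9 ≈ 5860.3
Gain = 20 log₁₀(5860.3) ≈ 75.36 dB
∠L = 25.33° − 86.99° = -61.66°

75.4 dB, -61.7°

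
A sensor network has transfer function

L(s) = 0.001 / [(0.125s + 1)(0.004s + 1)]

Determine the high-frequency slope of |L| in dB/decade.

Each pole contributes −20 dB/decade at high frequency; each zero contributes +20 dB/decade.
Net: 0 zero(s) − 2 pole(s) → -40 dB/decade.

-40 dB/decade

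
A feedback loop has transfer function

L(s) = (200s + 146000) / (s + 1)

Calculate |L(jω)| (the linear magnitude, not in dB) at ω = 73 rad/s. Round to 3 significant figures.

2.01e+03

Substitute s = j73:
Numerator: 200(j73) + 146000 = 146000 + j14600
Denominator: (j73) + 1 = 1 + j73
|N| = √(146000² + 14600²) ≈ 1.4673e+05, ∠N ≈ 5.71°
|D| = √(1² + 73²) ≈ 73.007, ∠D ≈ 89.22°
|L| = 1.4673e+05 / 73.007 ≈ 2009.8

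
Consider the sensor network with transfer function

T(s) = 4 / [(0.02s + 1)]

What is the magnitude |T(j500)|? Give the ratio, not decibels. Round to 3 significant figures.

At ω = 500 rad/s:
pole (1 + j500·0.02) = 1 + j10 → |·| ≈ 10.05, ∠ ≈ 84.29°
|T| = 4 · 1 / (10.05) ≈ 0.39801

0.398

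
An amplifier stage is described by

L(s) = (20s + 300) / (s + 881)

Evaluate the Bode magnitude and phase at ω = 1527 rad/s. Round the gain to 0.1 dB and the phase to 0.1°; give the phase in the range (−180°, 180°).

24.8 dB, 29.4°

Substitute s = j1527:
Numerator: 20(j1527) + 300 = 300 + j30540
Denominator: (j1527) + 881 = 881 + j1527
|N| = √(300² + 30540²) ≈ 30541, ∠N ≈ 89.44°
|D| = √(881² + 1527²) ≈ 1762.9, ∠D ≈ 60.02°
|L| = 30541 / 1762.9 ≈ 17.324
Gain = 20 log₁₀(17.324) ≈ 24.77 dB
∠L = 89.44° − 60.02° = 29.42°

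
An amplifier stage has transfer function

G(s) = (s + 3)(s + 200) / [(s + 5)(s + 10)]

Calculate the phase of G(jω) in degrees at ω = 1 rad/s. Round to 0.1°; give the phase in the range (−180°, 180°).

At s = jω = j1:
zero (s+3): 3 + j1 → |·| = √(3²+1²) = √10 ≈ 3.1623, ∠ = arctan(1/3) ≈ 18.43°
zero (s+200): 200 + j1 → |·| = √(200²+1²) = √40001 ≈ 200, ∠ = arctan(1/200) ≈ 0.29°
pole (s+5): 5 + j1 → |·| = √(5²+1²) = √26 ≈ 5.099, ∠ = arctan(1/5) ≈ 11.31°
pole (s+10): 10 + j1 → |·| = √(10²+1²) = √101 ≈ 10.05, ∠ = arctan(1/10) ≈ 5.71°
∠G = 18.72° − 17.02° = 1.70°

1.7°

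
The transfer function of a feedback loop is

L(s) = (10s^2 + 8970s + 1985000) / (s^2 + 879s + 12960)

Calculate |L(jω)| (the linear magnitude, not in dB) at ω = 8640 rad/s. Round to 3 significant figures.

Substitute s = j8640:
Numerator: 10(j8640)^2 + 8970(j8640) + 1985000 = -744511000 + j77500800
Denominator: (j8640)^2 + 879(j8640) + 12960 = -74636640 + j7594560
|N| = √(744511000² + 77500800²) ≈ 7.4853e+08, ∠N ≈ 174.06°
|D| = √(74636640² + 7594560²) ≈ 7.5022e+07, ∠D ≈ 174.19°
|L| = 7.4853e+08 / 7.5022e+07 ≈ 9.9775

9.98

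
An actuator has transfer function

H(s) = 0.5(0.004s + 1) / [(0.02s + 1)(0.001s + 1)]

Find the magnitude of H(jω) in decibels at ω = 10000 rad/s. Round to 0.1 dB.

-40.0 dB

At ω = 10000 rad/s:
zero (1 + j10000·0.004) = 1 + j40 → |·| ≈ 40.012, ∠ ≈ 88.57°
pole (1 + j10000·0.02) = 1 + j200 → |·| ≈ 200, ∠ ≈ 89.71°
pole (1 + j10000·0.001) = 1 + j10 → |·| ≈ 10.05, ∠ ≈ 84.29°
|H| = 0.5 · 40.012 / (200 · 10.05) ≈ 0.0099532
Gain = 20 log₁₀(0.0099532) ≈ -40.04 dB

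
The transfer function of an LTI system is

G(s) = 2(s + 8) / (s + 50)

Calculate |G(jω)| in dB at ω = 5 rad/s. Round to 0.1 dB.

At s = jω = j5:
zero (s+8): 8 + j5 → |·| = √(8²+5²) = √89 ≈ 9.434, ∠ = arctan(5/8) ≈ 32.01°
pole (s+50): 50 + j5 → |·| = √(50²+5²) = √2525 ≈ 50.249, ∠ = arctan(5/50) ≈ 5.71°
|G| = 2 · 9.434 / 50.249 ≈ 0.37549
Gain = 20 log₁₀(0.37549) ≈ -8.51 dB

-8.5 dB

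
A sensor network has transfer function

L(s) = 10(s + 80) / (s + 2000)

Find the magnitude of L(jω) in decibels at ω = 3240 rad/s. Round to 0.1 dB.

At s = jω = j3240:
zero (s+80): 80 + j3240 → |·| = √(80²+3240²) = √10504000 ≈ 3241, ∠ = arctan(3240/80) ≈ 88.59°
pole (s+2000): 2000 + j3240 → |·| = √(2000²+3240²) = √14497600 ≈ 3807.6, ∠ = arctan(3240/2000) ≈ 58.31°
|L| = 10 · 3241 / 3807.6 ≈ 8.5119
Gain = 20 log₁₀(8.5119) ≈ 18.60 dB

18.6 dB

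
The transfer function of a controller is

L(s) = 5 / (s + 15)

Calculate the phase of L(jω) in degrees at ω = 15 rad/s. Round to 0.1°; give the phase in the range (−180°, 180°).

-45.0°

At s = jω = j15:
pole (s+15): 15 + j15 → |·| = √(15²+15²) = √450 ≈ 21.213, ∠ = arctan(15/15) ≈ 45.00°
∠L = 0.00° − 45.00° = -45.00°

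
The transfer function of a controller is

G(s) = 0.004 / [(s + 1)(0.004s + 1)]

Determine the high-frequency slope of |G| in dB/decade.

-40 dB/decade

Each pole contributes −20 dB/decade at high frequency; each zero contributes +20 dB/decade.
Net: 0 zero(s) − 2 pole(s) → -40 dB/decade.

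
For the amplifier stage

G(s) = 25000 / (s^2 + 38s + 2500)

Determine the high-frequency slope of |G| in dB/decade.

-40 dB/decade

Each pole contributes −20 dB/decade at high frequency; each zero contributes +20 dB/decade.
Net: 0 zero(s) − 2 pole(s) → -40 dB/decade.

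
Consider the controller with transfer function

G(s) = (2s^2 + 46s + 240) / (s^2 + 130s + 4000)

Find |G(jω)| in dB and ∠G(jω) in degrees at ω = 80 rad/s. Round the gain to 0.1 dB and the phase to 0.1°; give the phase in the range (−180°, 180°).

Substitute s = j80:
Numerator: 2(j80)^2 + 46(j80) + 240 = -12560 + j3680
Denominator: (j80)^2 + 130(j80) + 4000 = -2400 + j10400
|N| = √(12560² + 3680²) ≈ 13088, ∠N ≈ 163.67°
|D| = √(2400² + 10400²) ≈ 10673, ∠D ≈ 102.99°
|G| = 13088 / 10673 ≈ 1.2263
Gain = 20 log₁₀(1.2263) ≈ 1.77 dB
∠G = 163.67° − 102.99° = 60.68°

1.8 dB, 60.7°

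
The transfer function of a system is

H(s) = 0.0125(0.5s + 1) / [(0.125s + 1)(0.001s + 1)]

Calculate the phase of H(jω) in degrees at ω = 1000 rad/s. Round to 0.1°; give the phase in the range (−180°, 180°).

-44.7°

At ω = 1000 rad/s:
zero (1 + j1000·0.5) = 1 + j500 → |·| ≈ 500, ∠ ≈ 89.89°
pole (1 + j1000·0.125) = 1 + j125 → |·| ≈ 125, ∠ ≈ 89.54°
pole (1 + j1000·0.001) = 1 + j1 → |·| ≈ 1.4142, ∠ ≈ 45.00°
∠H = (89.89°) − (89.54° + 45.00°) = -44.65°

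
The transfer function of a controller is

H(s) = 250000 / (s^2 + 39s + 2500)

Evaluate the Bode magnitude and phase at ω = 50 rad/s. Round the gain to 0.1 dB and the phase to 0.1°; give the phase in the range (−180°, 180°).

At s = jω = j50:
quadratic: (j50)² + 39·j50 + 2500 = 0 + j1950 → |·| ≈ 1950, ∠ ≈ 90.00°
|H| = 250000 / 1950 ≈ 128.21
Gain = 20 log₁₀(128.21) ≈ 42.16 dB
∠H = 0.00° − 90.00° = -90.00°

42.2 dB, -90.0°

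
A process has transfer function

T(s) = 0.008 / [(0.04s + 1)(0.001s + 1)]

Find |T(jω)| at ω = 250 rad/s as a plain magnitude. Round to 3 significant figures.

At ω = 250 rad/s:
pole (1 + j250·0.04) = 1 + j10 → |·| ≈ 10.05, ∠ ≈ 84.29°
pole (1 + j250·0.001) = 1 + j0.25 → |·| ≈ 1.0308, ∠ ≈ 14.04°
|T| = 0.008 · 1 / (10.05 · 1.0308) ≈ 0.00077224

0.000772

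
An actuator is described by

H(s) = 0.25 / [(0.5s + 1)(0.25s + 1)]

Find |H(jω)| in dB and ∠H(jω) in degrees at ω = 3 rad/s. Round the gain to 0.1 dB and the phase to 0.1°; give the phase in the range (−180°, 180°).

-19.1 dB, -93.2°

At ω = 3 rad/s:
pole (1 + j3·0.5) = 1 + j1.5 → |·| ≈ 1.8028, ∠ ≈ 56.31°
pole (1 + j3·0.25) = 1 + j0.75 → |·| ≈ 1.25, ∠ ≈ 36.87°
|H| = 0.25 · 1 / (1.8028 · 1.25) ≈ 0.11094
Gain = 20 log₁₀(0.11094) ≈ -19.10 dB
∠H = (0°) − (56.31° + 36.87°) = -93.18°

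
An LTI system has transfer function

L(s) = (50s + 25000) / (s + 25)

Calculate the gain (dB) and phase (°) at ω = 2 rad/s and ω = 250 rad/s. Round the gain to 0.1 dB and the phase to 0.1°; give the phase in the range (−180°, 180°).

Substitute s = j2:
Numerator: 50(j2) + 25000 = 25000 + j100
Denominator: (j2) + 25 = 25 + j2
|N| = √(25000² + 100²) ≈ 25000, ∠N ≈ 0.23°
|D| = √(25² + 2²) ≈ 25.08, ∠D ≈ 4.57°
|L| = 25000 / 25.08 ≈ 996.81
Gain = 20 log₁₀(996.81) ≈ 59.97 dB
∠L = 0.23° − 4.57° = -4.34°

Substitute s = j250:
Numerator: 50(j250) + 25000 = 25000 + j12500
Denominator: (j250) + 25 = 25 + j250
|N| = √(25000² + 12500²) ≈ 27951, ∠N ≈ 26.57°
|D| = √(25² + 250²) ≈ 251.25, ∠D ≈ 84.29°
|L| = 27951 / 251.25 ≈ 111.25
Gain = 20 log₁₀(111.25) ≈ 40.93 dB
∠L = 26.57° − 84.29° = -57.72°

ω = 2: 60.0 dB, -4.3°; ω = 250: 40.9 dB, -57.7°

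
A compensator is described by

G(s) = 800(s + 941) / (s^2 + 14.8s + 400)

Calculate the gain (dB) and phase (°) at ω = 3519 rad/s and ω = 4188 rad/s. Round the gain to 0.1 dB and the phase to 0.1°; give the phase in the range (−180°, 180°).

ω = 3519: -12.6 dB, -104.7°; ω = 4188: -14.2 dB, -102.5°

At s = jω = j3519:
zero (s+941): 941 + j3519 → |·| = √(941²+3519²) = √13268842 ≈ 3642.6, ∠ = arctan(3519/941) ≈ 75.03°
quadratic: (j3519)² + 14.8·j3519 + 400 = -12382961 + j52081.2 → |·| ≈ 1.2383e+07, ∠ ≈ 179.76°
|G| = 800 · 3642.6 / 1.2383e+07 ≈ 0.23533
Gain = 20 log₁₀(0.23533) ≈ -12.57 dB
∠G = 75.03° − 179.76° = -104.73°

At s = jω = j4188:
zero (s+941): 941 + j4188 → |·| = √(941²+4188²) = √18424825 ≈ 4292.4, ∠ = arctan(4188/941) ≈ 77.34°
quadratic: (j4188)² + 14.8·j4188 + 400 = -17538944 + j61982.4 → |·| ≈ 1.7539e+07, ∠ ≈ 179.80°
|G| = 800 · 4292.4 / 1.7539e+07 ≈ 0.19579
Gain = 20 log₁₀(0.19579) ≈ -14.16 dB
∠G = 77.34° − 179.80° = -102.46°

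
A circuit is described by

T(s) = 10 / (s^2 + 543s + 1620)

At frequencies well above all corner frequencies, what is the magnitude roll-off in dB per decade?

Each pole contributes −20 dB/decade at high frequency; each zero contributes +20 dB/decade.
Net: 0 zero(s) − 2 pole(s) → -40 dB/decade.

-40 dB/decade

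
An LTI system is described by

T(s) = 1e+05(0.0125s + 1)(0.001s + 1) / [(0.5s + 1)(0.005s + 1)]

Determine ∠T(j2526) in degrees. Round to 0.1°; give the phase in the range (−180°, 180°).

At ω = 2526 rad/s:
zero (1 + j2526·0.0125) = 1 + j31.575 → |·| ≈ 31.591, ∠ ≈ 88.19°
zero (1 + j2526·0.001) = 1 + j2.526 → |·| ≈ 2.7167, ∠ ≈ 68.40°
pole (1 + j2526·0.5) = 1 + j1263 → |·| ≈ 1263, ∠ ≈ 89.95°
pole (1 + j2526·0.005) = 1 + j12.63 → |·| ≈ 12.67, ∠ ≈ 85.47°
∠T = (88.19° + 68.40°) − (89.95° + 85.47°) = -18.83°

-18.8°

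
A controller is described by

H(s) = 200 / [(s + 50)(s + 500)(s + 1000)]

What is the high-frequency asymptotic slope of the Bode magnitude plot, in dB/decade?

-60 dB/decade

Each pole contributes −20 dB/decade at high frequency; each zero contributes +20 dB/decade.
Net: 0 zero(s) − 3 pole(s) → -60 dB/decade.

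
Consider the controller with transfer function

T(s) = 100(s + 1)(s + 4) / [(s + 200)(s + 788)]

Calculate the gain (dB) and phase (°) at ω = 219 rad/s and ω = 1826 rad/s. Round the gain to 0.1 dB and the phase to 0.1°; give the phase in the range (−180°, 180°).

ω = 219: 25.9 dB, 115.6°; ω = 1826: 39.2 dB, 29.4°

At s = jω = j219:
zero (s+1): 1 + j219 → |·| = √(1²+219²) = √47962 ≈ 219, ∠ = arctan(219/1) ≈ 89.74°
zero (s+4): 4 + j219 → |·| = √(4²+219²) = √47977 ≈ 219.04, ∠ = arctan(219/4) ≈ 88.95°
pole (s+200): 200 + j219 → |·| = √(200²+219²) = √87961 ≈ 296.58, ∠ = arctan(219/200) ≈ 47.60°
pole (s+788): 788 + j219 → |·| = √(788²+219²) = √668905 ≈ 817.87, ∠ = arctan(219/788) ≈ 15.53°
|T| = 100 · 47970 / 2.4256e+05 ≈ 19.777
Gain = 20 log₁₀(19.777) ≈ 25.92 dB
∠T = 178.69° − 63.13° = 115.56°

At s = jω = j1826:
zero (s+1): 1 + j1826 → |·| = √(1²+1826²) = √3334277 ≈ 1826, ∠ = arctan(1826/1) ≈ 89.97°
zero (s+4): 4 + j1826 → |·| = √(4²+1826²) = √3334292 ≈ 1826, ∠ = arctan(1826/4) ≈ 89.87°
pole (s+200): 200 + j1826 → |·| = √(200²+1826²) = √3374276 ≈ 1836.9, ∠ = arctan(1826/200) ≈ 83.75°
pole (s+788): 788 + j1826 → |·| = √(788²+1826²) = √3955220 ≈ 1988.8, ∠ = arctan(1826/788) ≈ 66.66°
|T| = 100 · 3.3343e+06 / 3.6532e+06 ≈ 91.271
Gain = 20 log₁₀(91.271) ≈ 39.21 dB
∠T = 179.84° − 150.41° = 29.43°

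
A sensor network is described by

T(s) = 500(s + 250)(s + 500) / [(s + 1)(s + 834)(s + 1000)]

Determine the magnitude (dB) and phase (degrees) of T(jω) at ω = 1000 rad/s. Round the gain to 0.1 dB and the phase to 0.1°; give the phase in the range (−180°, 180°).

-10.1 dB, -45.7°

At s = jω = j1000:
zero (s+250): 250 + j1000 → |·| = √(250²+1000²) = √1062500 ≈ 1030.8, ∠ = arctan(1000/250) ≈ 75.96°
zero (s+500): 500 + j1000 → |·| = √(500²+1000²) = √1250000 ≈ 1118, ∠ = arctan(1000/500) ≈ 63.43°
pole (s+1): 1 + j1000 → |·| = √(1²+1000²) = √1000001 ≈ 1000, ∠ = arctan(1000/1) ≈ 89.94°
pole (s+834): 834 + j1000 → |·| = √(834²+1000²) = √1695556 ≈ 1302.1, ∠ = arctan(1000/834) ≈ 50.17°
pole (s+1000): 1000 + j1000 → |·| = √(1000²+1000²) = √2000000 ≈ 1414.2, ∠ = arctan(1000/1000) ≈ 45.00°
|T| = 500 · 1.1524e+06 / 1.8414e+09 ≈ 0.31291
Gain = 20 log₁₀(0.31291) ≈ -10.09 dB
∠T = 139.39° − 185.11° = -45.72°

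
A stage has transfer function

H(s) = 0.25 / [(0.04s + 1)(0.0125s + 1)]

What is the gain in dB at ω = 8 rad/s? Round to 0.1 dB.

At ω = 8 rad/s:
pole (1 + j8·0.04) = 1 + j0.32 → |·| ≈ 1.05, ∠ ≈ 17.74°
pole (1 + j8·0.0125) = 1 + j0.1 → |·| ≈ 1.005, ∠ ≈ 5.71°
|H| = 0.25 · 1 / (1.05 · 1.005) ≈ 0.23691
Gain = 20 log₁₀(0.23691) ≈ -12.51 dB

-12.5 dB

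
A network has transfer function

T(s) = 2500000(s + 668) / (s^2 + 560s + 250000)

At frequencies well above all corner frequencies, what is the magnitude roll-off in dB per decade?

Each pole contributes −20 dB/decade at high frequency; each zero contributes +20 dB/decade.
Net: 1 zero(s) − 2 pole(s) → -20 dB/decade.

-20 dB/decade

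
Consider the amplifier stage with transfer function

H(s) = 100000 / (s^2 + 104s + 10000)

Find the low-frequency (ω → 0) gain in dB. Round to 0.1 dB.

H(0) = 100000 / 10000 = 10
20 log₁₀(10) ≈ 20.00 dB

20.0 dB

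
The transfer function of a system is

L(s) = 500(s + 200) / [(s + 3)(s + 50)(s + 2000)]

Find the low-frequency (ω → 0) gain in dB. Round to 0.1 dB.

L(0) = 500·200 / (3·50·2000) ≈ 0.33333
20 log₁₀(0.33333) ≈ -9.54 dB

-9.5 dB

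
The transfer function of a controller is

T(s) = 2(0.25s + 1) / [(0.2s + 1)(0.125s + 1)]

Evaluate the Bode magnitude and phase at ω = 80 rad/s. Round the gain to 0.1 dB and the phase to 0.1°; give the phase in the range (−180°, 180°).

-12.1 dB, -83.6°

At ω = 80 rad/s:
zero (1 + j80·0.25) = 1 + j20 → |·| ≈ 20.025, ∠ ≈ 87.14°
pole (1 + j80·0.2) = 1 + j16 → |·| ≈ 16.031, ∠ ≈ 86.42°
pole (1 + j80·0.125) = 1 + j10 → |·| ≈ 10.05, ∠ ≈ 84.29°
|T| = 2 · 20.025 / (16.031 · 10.05) ≈ 0.24859
Gain = 20 log₁₀(0.24859) ≈ -12.09 dB
∠T = (87.14°) − (86.42° + 84.29°) = -83.57°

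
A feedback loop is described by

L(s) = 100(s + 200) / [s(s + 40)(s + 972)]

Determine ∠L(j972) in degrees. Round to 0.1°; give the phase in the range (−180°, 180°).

At s = jω = j972:
zero (s+200): 200 + j972 → |·| = √(200²+972²) = √984784 ≈ 992.36, ∠ = arctan(972/200) ≈ 78.37°
pole (s+40): 40 + j972 → |·| = √(40²+972²) = √946384 ≈ 972.82, ∠ = arctan(972/40) ≈ 87.64°
pole (s+972): 972 + j972 → |·| = √(972²+972²) = √1889568 ≈ 1374.6, ∠ = arctan(972/972) ≈ 45.00°
pole at origin: |s| = 972, ∠ = 90.00° (in denominator)
∠L = 78.37° − 222.64° = -144.27°

-144.3°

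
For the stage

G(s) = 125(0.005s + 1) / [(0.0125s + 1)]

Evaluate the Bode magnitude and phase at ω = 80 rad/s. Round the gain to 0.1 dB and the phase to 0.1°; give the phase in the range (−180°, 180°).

At ω = 80 rad/s:
zero (1 + j80·0.005) = 1 + j0.4 → |·| ≈ 1.077, ∠ ≈ 21.80°
pole (1 + j80·0.0125) = 1 + j1 → |·| ≈ 1.4142, ∠ ≈ 45.00°
|G| = 125 · 1.077 / (1.4142) ≈ 95.195
Gain = 20 log₁₀(95.195) ≈ 39.57 dB
∠G = (21.80°) − (45.00°) = -23.20°

39.6 dB, -23.2°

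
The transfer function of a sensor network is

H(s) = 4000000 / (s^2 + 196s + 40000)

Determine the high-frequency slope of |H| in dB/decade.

Each pole contributes −20 dB/decade at high frequency; each zero contributes +20 dB/decade.
Net: 0 zero(s) − 2 pole(s) → -40 dB/decade.

-40 dB/decade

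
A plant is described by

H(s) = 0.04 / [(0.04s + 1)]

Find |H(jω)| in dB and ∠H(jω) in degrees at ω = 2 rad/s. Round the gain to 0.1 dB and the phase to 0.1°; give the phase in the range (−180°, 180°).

At ω = 2 rad/s:
pole (1 + j2·0.04) = 1 + j0.08 → |·| ≈ 1.0032, ∠ ≈ 4.57°
|H| = 0.04 · 1 / (1.0032) ≈ 0.039872
Gain = 20 log₁₀(0.039872) ≈ -27.99 dB
∠H = (0°) − (4.57°) = -4.57°

-28.0 dB, -4.6°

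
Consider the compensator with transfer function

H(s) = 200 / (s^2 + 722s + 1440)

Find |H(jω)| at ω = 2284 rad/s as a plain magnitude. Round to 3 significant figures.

3.66e-05

Substitute s = j2284:
Numerator: 200 = 200 + j0
Denominator: (j2284)^2 + 722(j2284) + 1440 = -5215216 + j1649048
|N| = √(200² + 0²) ≈ 200, ∠N ≈ 0.00°
|D| = √(5215216² + 1649048²) ≈ 5.4697e+06, ∠D ≈ 162.45°
|H| = 200 / 5.4697e+06 ≈ 3.6565e-05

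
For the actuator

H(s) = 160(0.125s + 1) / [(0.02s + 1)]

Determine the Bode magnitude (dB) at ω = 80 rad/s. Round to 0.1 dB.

At ω = 80 rad/s:
zero (1 + j80·0.125) = 1 + j10 → |·| ≈ 10.05, ∠ ≈ 84.29°
pole (1 + j80·0.02) = 1 + j1.6 → |·| ≈ 1.8868, ∠ ≈ 57.99°
|H| = 160 · 10.05 / (1.8868) ≈ 852.24
Gain = 20 log₁₀(852.24) ≈ 58.61 dB

58.6 dB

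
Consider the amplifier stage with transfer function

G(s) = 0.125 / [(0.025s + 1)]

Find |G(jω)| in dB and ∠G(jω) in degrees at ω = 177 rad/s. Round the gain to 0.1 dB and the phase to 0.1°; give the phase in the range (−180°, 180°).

At ω = 177 rad/s:
pole (1 + j177·0.025) = 1 + j4.425 → |·| ≈ 4.5366, ∠ ≈ 77.27°
|G| = 0.125 · 1 / (4.5366) ≈ 0.027554
Gain = 20 log₁₀(0.027554) ≈ -31.20 dB
∠G = (0°) − (77.27°) = -77.27°

-31.2 dB, -77.3°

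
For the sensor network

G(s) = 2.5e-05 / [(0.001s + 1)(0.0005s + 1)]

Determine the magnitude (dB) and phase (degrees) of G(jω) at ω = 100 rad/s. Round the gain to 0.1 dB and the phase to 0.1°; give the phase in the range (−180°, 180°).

At ω = 100 rad/s:
pole (1 + j100·0.001) = 1 + j0.1 → |·| ≈ 1.005, ∠ ≈ 5.71°
pole (1 + j100·0.0005) = 1 + j0.05 → |·| ≈ 1.0012, ∠ ≈ 2.86°
|G| = 2.5e-05 · 1 / (1.005 · 1.0012) ≈ 2.4846e-05
Gain = 20 log₁₀(2.4846e-05) ≈ -92.09 dB
∠G = (0°) − (5.71° + 2.86°) = -8.57°

-92.1 dB, -8.6°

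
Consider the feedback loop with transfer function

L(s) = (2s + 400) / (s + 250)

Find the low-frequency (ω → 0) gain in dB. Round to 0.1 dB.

L(0) = 400 / 250 = 1.6
20 log₁₀(1.6) ≈ 4.08 dB

4.1 dB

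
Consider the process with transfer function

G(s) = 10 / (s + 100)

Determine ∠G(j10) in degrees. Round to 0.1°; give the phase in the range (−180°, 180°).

-5.7°

Substitute s = j10:
Numerator: 10 = 10 + j0
Denominator: (j10) + 100 = 100 + j10
|N| = √(10² + 0²) ≈ 10, ∠N ≈ 0.00°
|D| = √(100² + 10²) ≈ 100.5, ∠D ≈ 5.71°
∠G = 0.00° − 5.71° = -5.71°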